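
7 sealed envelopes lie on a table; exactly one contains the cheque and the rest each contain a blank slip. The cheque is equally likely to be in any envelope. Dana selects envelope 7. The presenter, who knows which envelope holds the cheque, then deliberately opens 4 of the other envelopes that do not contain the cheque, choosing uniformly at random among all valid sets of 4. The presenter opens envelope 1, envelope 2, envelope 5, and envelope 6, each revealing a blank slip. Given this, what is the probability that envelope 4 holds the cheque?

3/7

Condition on the true location of the cheque.
If it is in any of envelopes 1, 2, 5, and 6 (prior 1/7 each): that envelope was opened and seen not to hold the prize — ruled out; weight (1/7)·0 = 0 each.
If it is in either of envelopes 3 and 4 (prior 1/7 each): the presenter has 5 equally likely choices, so probability 1/5; weight (1/7)·(1/5) = 1/35 each.
If it is in envelope 7 (prior 1/7): the presenter has 15 equally likely choices, so probability 1/15; weight (1/7)·(1/15) = 1/105.
The weights sum to 1/15.
So P(the cheque in envelope 4 | the presenter opened envelope 1, envelope 2, envelope 5, and envelope 6) = (1/35) / (1/15) = 3/7.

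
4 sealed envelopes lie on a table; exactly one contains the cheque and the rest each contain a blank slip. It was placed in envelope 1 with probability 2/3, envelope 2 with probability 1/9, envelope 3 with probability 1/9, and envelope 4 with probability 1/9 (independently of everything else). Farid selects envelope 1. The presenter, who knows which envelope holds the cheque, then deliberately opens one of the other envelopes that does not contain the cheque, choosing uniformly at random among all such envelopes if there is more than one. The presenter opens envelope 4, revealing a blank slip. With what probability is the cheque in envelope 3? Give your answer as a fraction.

1/6

Apply Bayes' rule, conditioning on where the cheque actually is.
If it is in envelope 1 (prior 2/3): the presenter has 3 equally likely choices, so probability 1/3; weight (2/3)·(1/3) = 2/9.
If it is in either of envelopes 2 and 3 (prior 1/9 each): the presenter has 2 equally likely choices, so probability 1/2; weight (1/9)·(1/2) = 1/18 each.
If it is in envelope 4 (prior 1/9): the presenter opened envelope 4, so this case is ruled out; weight (1/9)·0 = 0.
The weights sum to 1/3.
So P(the cheque in envelope 3 | the presenter opened envelope 4) = (1/18) / (1/3) = 1/6.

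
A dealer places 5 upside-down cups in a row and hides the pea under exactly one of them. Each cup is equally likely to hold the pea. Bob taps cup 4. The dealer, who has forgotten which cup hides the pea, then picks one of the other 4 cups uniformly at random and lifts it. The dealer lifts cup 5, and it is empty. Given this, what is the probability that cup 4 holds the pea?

Consider each possible location of the pea in turn.
If it is under any of cups 1, 2, 3, and 4 (prior 1/5 each): the dealer picks cup 5 with probability 1/4 regardless, and it is not the prize; weight (1/5)·(1/4) = 1/20 each.
If it is under cup 5 (prior 1/5): the dealer opened cup 5, so this case is ruled out; weight (1/5)·0 = 0.
The weights sum to 1/5.
So P(the pea under cup 4 | the dealer opened cup 5) = (1/20) / (1/5) = 1/4.

1/4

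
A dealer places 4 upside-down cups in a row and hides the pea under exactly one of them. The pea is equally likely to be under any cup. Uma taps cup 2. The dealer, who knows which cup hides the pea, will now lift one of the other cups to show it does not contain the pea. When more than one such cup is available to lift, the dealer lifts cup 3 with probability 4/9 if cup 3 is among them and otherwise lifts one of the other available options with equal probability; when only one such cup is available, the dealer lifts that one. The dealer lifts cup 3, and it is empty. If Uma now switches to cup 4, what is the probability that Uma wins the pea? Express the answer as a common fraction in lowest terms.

1/3

Condition on the true location of the pea.
If it is under any of cups 1, 2, and 4 (prior 1/4 each): cup 3 is available, opened with probability 4/9; weight (1/4)·(4/9) = 1/9 each.
If it is under cup 3 (prior 1/4): the dealer opened cup 3, so this case is ruled out; weight (1/4)·0 = 0.
The weights sum to 1/3.
So P(the pea under cup 4 | the dealer opened cup 3) = (1/9) / (1/3) = 1/3.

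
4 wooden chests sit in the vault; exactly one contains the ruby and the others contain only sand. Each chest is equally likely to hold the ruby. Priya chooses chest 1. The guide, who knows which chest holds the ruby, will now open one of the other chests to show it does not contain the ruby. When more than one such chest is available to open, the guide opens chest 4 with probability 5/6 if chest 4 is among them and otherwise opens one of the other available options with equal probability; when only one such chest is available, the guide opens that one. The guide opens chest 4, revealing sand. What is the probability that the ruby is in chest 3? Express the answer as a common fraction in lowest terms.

1/3

Apply Bayes' rule, conditioning on where the ruby actually is.
If it is in any of chests 1, 2, and 3 (prior 1/4 each): chest 4 is available, opened with probability 5/6; weight (1/4)·(5/6) = 5/24 each.
If it is in chest 4 (prior 1/4): the guide opened chest 4, so this case is ruled out; weight (1/4)·0 = 0.
The weights sum to 5/8.
So P(the ruby in chest 3 | the guide opened chest 4) = (5/24) / (5/8) = 1/3.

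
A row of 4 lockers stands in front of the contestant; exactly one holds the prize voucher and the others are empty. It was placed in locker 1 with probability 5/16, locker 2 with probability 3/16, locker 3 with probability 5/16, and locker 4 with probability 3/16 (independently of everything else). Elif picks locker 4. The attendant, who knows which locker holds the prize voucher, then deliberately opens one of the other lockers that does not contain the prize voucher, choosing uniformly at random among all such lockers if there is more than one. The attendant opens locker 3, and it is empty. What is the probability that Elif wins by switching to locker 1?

1/2

Condition on the true location of the prize voucher.
If it is in locker 1 (prior 5/16): the attendant has 2 equally likely choices, so probability 1/2; weight (5/16)·(1/2) = 5/32.
If it is in locker 2 (prior 3/16): the attendant has 2 equally likely choices, so probability 1/2; weight (3/16)·(1/2) = 3/32.
If it is in locker 3 (prior 5/16): the attendant opened locker 3, so this case is ruled out; weight (5/16)·0 = 0.
If it is in locker 4 (prior 3/16): the attendant has 3 equally likely choices, so probability 1/3; weight (3/16)·(1/3) = 1/16.
The weights sum to 5/16.
So P(the prize voucher in locker 1 | the attendant opened locker 3) = (5/32) / (5/16) = 1/2.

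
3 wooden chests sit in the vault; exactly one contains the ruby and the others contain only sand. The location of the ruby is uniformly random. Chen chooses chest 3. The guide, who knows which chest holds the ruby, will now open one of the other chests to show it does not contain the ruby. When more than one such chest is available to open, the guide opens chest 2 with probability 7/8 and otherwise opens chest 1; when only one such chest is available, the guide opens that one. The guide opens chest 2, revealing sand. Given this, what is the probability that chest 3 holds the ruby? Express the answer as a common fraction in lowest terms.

Apply Bayes' rule, conditioning on where the ruby actually is.
If it is in chest 1 (prior 1/3): only chest 2 is available, probability 1; weight (1/3)·1 = 1/3.
If it is in chest 2 (prior 1/3): the guide opened chest 2, so this case is ruled out; weight (1/3)·0 = 0.
If it is in chest 3 (prior 1/3): chest 2 is available, opened with probability 7/8; weight (1/3)·(7/8) = 7/24.
The weights sum to 5/8.
So P(the ruby in chest 3 | the guide opened chest 2) = (7/24) / (5/8) = 7/15.

7/15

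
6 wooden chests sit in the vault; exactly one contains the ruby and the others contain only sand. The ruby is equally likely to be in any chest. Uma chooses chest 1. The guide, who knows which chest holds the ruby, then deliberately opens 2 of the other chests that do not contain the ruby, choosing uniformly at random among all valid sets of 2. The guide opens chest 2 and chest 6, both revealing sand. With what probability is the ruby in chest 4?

5/18

Apply Bayes' rule, conditioning on where the ruby actually is.
If it is in chest 1 (prior 1/6): the guide has 10 equally likely choices, so probability 1/10; weight (1/6)·(1/10) = 1/60.
If it is in either of chests 2 and 6 (prior 1/6 each): that chest was opened and seen not to hold the prize — ruled out; weight (1/6)·0 = 0 each.
If it is in any of chests 3, 4, and 5 (prior 1/6 each): the guide has 6 equally likely choices, so probability 1/6; weight (1/6)·(1/6) = 1/36 each.
The weights sum to 1/10.
So P(the ruby in chest 4 | the guide opened chest 2 and chest 6) = (1/36) / (1/10) = 5/18.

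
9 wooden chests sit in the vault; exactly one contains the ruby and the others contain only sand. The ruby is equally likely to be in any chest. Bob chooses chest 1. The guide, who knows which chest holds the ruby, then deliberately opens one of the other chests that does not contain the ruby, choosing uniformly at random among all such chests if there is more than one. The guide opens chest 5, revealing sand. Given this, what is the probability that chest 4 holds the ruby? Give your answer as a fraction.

Apply Bayes' rule, conditioning on where the ruby actually is.
If it is in chest 1 (prior 1/9): the guide has 8 equally likely choices, so probability 1/8; weight (1/9)·(1/8) = 1/72.
If it is in any of chests 2, 3, 4, 6, 7, 8, and 9 (prior 1/9 each): the guide has 7 equally likely choices, so probability 1/7; weight (1/9)·(1/7) = 1/63 each.
If it is in chest 5 (prior 1/9): the guide opened chest 5, so this case is ruled out; weight (1/9)·0 = 0.
The weights sum to 1/8.
So P(the ruby in chest 4 | the guide opened chest 5) = (1/63) / (1/8) = 8/63.

8/63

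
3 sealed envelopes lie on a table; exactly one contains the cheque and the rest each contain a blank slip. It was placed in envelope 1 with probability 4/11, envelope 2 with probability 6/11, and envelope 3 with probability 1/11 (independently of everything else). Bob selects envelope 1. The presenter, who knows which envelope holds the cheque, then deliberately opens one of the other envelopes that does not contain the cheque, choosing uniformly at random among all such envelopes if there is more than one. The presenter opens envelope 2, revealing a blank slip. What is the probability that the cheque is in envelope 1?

Condition on the true location of the cheque.
If it is in envelope 1 (prior 4/11): the presenter has 2 equally likely choices, so probability 1/2; weight (4/11)·(1/2) = 2/11.
If it is in envelope 2 (prior 6/11): the presenter opened envelope 2, so this case is ruled out; weight (6/11)·0 = 0.
If it is in envelope 3 (prior 1/11): the presenter has no choice, probability 1; weight (1/11)·1 = 1/11.
The weights sum to 3/11.
So P(the cheque in envelope 1 | the presenter opened envelope 2) = (2/11) / (3/11) = 2/3.

2/3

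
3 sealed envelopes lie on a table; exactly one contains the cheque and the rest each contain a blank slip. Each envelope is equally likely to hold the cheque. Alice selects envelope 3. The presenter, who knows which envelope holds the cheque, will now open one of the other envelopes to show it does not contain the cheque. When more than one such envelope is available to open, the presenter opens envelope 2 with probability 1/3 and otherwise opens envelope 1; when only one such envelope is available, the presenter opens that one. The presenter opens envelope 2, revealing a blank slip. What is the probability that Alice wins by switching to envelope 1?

Condition on the true location of the cheque.
If it is in envelope 1 (prior 1/3): only envelope 2 is available, probability 1; weight (1/3)·1 = 1/3.
If it is in envelope 2 (prior 1/3): the presenter opened envelope 2, so this case is ruled out; weight (1/3)·0 = 0.
If it is in envelope 3 (prior 1/3): envelope 2 is available, opened with probability 1/3; weight (1/3)·(1/3) = 1/9.
The weights sum to 4/9.
So P(the cheque in envelope 1 | the presenter opened envelope 2) = (1/3) / (4/9) = 3/4.

3/4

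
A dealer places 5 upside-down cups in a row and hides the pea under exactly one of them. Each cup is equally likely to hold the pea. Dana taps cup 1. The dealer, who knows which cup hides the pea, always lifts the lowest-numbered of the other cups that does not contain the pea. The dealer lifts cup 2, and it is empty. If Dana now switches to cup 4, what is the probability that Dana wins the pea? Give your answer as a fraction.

1/4

Apply Bayes' rule, conditioning on where the pea actually is.
If it is under any of cups 1, 3, 4, and 5 (prior 1/5 each): cup 2 is the lowest-numbered option available, probability 1; weight (1/5)·1 = 1/5 each.
If it is under cup 2 (prior 1/5): the dealer opened cup 2, so this case is ruled out; weight (1/5)·0 = 0.
The weights sum to 4/5.
So P(the pea under cup 4 | the dealer opened cup 2) = (1/5) / (4/5) = 1/4.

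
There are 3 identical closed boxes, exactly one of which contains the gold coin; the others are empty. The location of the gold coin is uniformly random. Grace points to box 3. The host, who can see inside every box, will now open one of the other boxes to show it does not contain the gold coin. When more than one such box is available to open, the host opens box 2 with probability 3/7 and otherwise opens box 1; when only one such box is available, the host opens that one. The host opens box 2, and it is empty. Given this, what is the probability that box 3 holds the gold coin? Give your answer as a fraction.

3/10

Condition on the true location of the gold coin.
If it is in box 1 (prior 1/3): only box 2 is available, probability 1; weight (1/3)·1 = 1/3.
If it is in box 2 (prior 1/3): the host opened box 2, so this case is ruled out; weight (1/3)·0 = 0.
If it is in box 3 (prior 1/3): box 2 is available, opened with probability 3/7; weight (1/3)·(3/7) = 1/7.
The weights sum to 10/21.
So P(the gold coin in box 3 | the host opened box 2) = (1/7) / (10/21) = 3/10.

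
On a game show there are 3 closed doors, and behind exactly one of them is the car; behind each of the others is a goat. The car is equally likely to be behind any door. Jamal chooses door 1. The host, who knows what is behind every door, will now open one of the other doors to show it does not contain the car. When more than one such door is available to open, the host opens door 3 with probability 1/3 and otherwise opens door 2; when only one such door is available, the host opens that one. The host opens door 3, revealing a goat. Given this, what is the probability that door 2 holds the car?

3/4

Consider each possible location of the car in turn.
If it is behind door 1 (prior 1/3): door 3 is available, opened with probability 1/3; weight (1/3)·(1/3) = 1/9.
If it is behind door 2 (prior 1/3): only door 3 is available, probability 1; weight (1/3)·1 = 1/3.
If it is behind door 3 (prior 1/3): the host opened door 3, so this case is ruled out; weight (1/3)·0 = 0.
The weights sum to 4/9.
So P(the car behind door 2 | the host opened door 3) = (1/3) / (4/9) = 3/4.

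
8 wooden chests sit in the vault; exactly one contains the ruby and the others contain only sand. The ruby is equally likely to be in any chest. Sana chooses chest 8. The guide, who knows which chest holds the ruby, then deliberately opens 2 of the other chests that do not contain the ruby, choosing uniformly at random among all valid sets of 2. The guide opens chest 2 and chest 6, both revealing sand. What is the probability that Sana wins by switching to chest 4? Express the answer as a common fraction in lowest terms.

Consider each possible location of the ruby in turn.
If it is in any of chests 1, 3, 4, 5, and 7 (prior 1/8 each): the guide has 15 equally likely choices, so probability 1/15; weight (1/8)·(1/15) = 1/120 each.
If it is in either of chests 2 and 6 (prior 1/8 each): that chest was opened and seen not to hold the prize — ruled out; weight (1/8)·0 = 0 each.
If it is in chest 8 (prior 1/8): the guide has 21 equally likely choices, so probability 1/21; weight (1/8)·(1/21) = 1/168.
The weights sum to 1/21.
So P(the ruby in chest 4 | the guide opened chest 2 and chest 6) = (1/120) / (1/21) = 7/40.

7/40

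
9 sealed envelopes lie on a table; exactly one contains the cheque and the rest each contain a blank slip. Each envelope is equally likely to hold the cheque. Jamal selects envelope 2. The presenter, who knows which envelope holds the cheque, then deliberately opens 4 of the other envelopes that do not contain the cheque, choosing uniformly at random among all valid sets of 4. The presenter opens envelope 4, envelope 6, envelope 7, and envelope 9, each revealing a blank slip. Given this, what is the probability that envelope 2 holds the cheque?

1/9

Condition on the true location of the cheque.
If it is in any of envelopes 1, 3, 5, and 8 (prior 1/9 each): the presenter has 35 equally likely choices, so probability 1/35; weight (1/9)·(1/35) = 1/315 each.
If it is in envelope 2 (prior 1/9): the presenter has 70 equally likely choices, so probability 1/70; weight (1/9)·(1/70) = 1/630.
If it is in any of envelopes 4, 6, 7, and 9 (prior 1/9 each): that envelope was opened and seen not to hold the prize — ruled out; weight (1/9)·0 = 0 each.
The weights sum to 1/70.
So P(the cheque in envelope 2 | the presenter opened envelope 4, envelope 6, envelope 7, and envelope 9) = (1/630) / (1/70) = 1/9.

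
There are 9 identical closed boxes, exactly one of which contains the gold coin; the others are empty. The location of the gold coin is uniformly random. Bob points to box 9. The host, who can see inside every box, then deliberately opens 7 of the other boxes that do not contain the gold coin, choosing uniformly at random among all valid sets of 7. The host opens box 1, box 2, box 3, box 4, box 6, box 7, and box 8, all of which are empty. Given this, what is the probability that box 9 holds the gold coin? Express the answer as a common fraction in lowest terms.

Consider each possible location of the gold coin in turn.
If it is in any of boxes 1, 2, 3, 4, 6, 7, and 8 (prior 1/9 each): that box was opened and seen not to hold the prize — ruled out; weight (1/9)·0 = 0 each.
If it is in box 5 (prior 1/9): the host has no choice, probability 1; weight (1/9)·1 = 1/9.
If it is in box 9 (prior 1/9): the host has 8 equally likely choices, so probability 1/8; weight (1/9)·(1/8) = 1/72.
The weights sum to 1/8.
So P(the gold coin in box 9 | the host opened box 1, box 2, box 3, box 4, box 6, box 7, and box 8) = (1/72) / (1/8) = 1/9.

1/9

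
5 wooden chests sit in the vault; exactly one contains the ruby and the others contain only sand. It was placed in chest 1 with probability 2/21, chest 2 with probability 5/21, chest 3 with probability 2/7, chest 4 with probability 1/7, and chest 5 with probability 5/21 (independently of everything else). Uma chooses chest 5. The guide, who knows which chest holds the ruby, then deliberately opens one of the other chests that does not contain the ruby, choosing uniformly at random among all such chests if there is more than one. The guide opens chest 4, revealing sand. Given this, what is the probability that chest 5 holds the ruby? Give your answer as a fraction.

Apply Bayes' rule, conditioning on where the ruby actually is.
If it is in chest 1 (prior 2/21): the guide has 3 equally likely choices, so probability 1/3; weight (2/21)·(1/3) = 2/63.
If it is in chest 2 (prior 5/21): the guide has 3 equally likely choices, so probability 1/3; weight (5/21)·(1/3) = 5/63.
If it is in chest 3 (prior 2/7): the guide has 3 equally likely choices, so probability 1/3; weight (2/7)·(1/3) = 2/21.
If it is in chest 4 (prior 1/7): the guide opened chest 4, so this case is ruled out; weight (1/7)·0 = 0.
If it is in chest 5 (prior 5/21): the guide has 4 equally likely choices, so probability 1/4; weight (5/21)·(1/4) = 5/84.
The weights sum to 67/252.
So P(the ruby in chest 5 | the guide opened chest 4) = (5/84) / (67/252) = 15/67.

15/67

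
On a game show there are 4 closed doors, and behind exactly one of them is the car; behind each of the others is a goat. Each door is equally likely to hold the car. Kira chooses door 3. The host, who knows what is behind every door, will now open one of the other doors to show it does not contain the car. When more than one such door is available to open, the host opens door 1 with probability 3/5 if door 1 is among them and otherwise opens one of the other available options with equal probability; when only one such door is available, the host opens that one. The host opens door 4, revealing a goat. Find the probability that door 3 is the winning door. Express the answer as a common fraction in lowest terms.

2/11

Consider each possible location of the car in turn.
If it is behind door 1 (prior 1/4): door 1 holds the prize so is unavailable; the host chooses uniformly among the 2 others, probability 1/2; weight (1/4)·(1/2) = 1/8.
If it is behind door 2 (prior 1/4): door 1 is available but not opened, probability 2/5; weight (1/4)·(2/5) = 1/10.
If it is behind door 3 (prior 1/4): door 1 is available but not opened; door 4 gets probability (1 − 3/5)/2 = 1/5; weight (1/4)·(1/5) = 1/20.
If it is behind door 4 (prior 1/4): the host opened door 4, so this case is ruled out; weight (1/4)·0 = 0.
The weights sum to 11/40.
So P(the car behind door 3 | the host opened door 4) = (1/20) / (11/40) = 2/11.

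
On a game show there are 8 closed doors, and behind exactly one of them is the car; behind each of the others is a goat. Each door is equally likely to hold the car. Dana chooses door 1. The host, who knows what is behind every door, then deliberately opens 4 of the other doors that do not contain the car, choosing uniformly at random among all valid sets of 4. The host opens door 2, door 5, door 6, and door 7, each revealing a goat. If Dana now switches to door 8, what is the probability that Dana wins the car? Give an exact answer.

Consider each possible location of the car in turn.
If it is behind door 1 (prior 1/8): the host has 35 equally likely choices, so probability 1/35; weight (1/8)·(1/35) = 1/280.
If it is behind any of doors 2, 5, 6, and 7 (prior 1/8 each): that door was opened and seen not to hold the prize — ruled out; weight (1/8)·0 = 0 each.
If it is behind any of doors 3, 4, and 8 (prior 1/8 each): the host has 15 equally likely choices, so probability 1/15; weight (1/8)·(1/15) = 1/120 each.
The weights sum to 1/35.
So P(the car behind door 8 | the host opened door 2, door 5, door 6, and door 7) = (1/120) / (1/35) = 7/24.

7/24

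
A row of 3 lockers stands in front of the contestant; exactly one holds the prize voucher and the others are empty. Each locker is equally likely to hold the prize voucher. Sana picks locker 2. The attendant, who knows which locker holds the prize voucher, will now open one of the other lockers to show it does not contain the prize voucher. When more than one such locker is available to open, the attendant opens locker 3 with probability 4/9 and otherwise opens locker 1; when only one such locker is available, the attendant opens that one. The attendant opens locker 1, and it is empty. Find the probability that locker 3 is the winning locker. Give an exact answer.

Consider each possible location of the prize voucher in turn.
If it is in locker 1 (prior 1/3): the attendant opened locker 1, so this case is ruled out; weight (1/3)·0 = 0.
If it is in locker 2 (prior 1/3): locker 3 is available but not opened, probability 5/9; weight (1/3)·(5/9) = 5/27.
If it is in locker 3 (prior 1/3): only locker 1 is available, probability 1; weight (1/3)·1 = 1/3.
The weights sum to 14/27.
So P(the prize voucher in locker 3 | the attendant opened locker 1) = (1/3) / (14/27) = 9/14.

9/14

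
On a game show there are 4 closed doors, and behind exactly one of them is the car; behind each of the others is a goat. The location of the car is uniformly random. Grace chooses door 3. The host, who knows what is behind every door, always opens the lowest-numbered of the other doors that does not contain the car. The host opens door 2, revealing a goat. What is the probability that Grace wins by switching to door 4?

Condition on the true location of the car.
If it is behind door 1 (prior 1/4): door 2 is the lowest-numbered option available, probability 1; weight (1/4)·1 = 1/4.
If it is behind door 2 (prior 1/4): the host opened door 2, so this case is ruled out; weight (1/4)·0 = 0.
If it is behind either of doors 3 and 4 (prior 1/4 each): the host would have opened door 1 instead, probability 0; weight (1/4)·0 = 0 each.
The weights sum to 1/4.
So P(the car behind door 4 | the host opened door 2) = 0 / (1/4) = 0.

0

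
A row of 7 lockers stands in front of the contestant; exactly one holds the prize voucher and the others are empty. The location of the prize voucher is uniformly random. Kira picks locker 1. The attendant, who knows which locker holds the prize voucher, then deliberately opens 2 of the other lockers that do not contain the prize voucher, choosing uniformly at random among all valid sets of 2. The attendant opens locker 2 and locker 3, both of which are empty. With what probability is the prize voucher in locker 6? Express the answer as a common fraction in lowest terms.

Consider each possible location of the prize voucher in turn.
If it is in locker 1 (prior 1/7): the attendant has 15 equally likely choices, so probability 1/15; weight (1/7)·(1/15) = 1/105.
If it is in either of lockers 2 and 3 (prior 1/7 each): that locker was opened and seen not to hold the prize — ruled out; weight (1/7)·0 = 0 each.
If it is in any of lockers 4, 5, 6, and 7 (prior 1/7 each): the attendant has 10 equally likely choices, so probability 1/10; weight (1/7)·(1/10) = 1/70 each.
The weights sum to 1/15.
So P(the prize voucher in locker 6 | the attendant opened locker 2 and locker 3) = (1/70) / (1/15) = 3/14.

3/14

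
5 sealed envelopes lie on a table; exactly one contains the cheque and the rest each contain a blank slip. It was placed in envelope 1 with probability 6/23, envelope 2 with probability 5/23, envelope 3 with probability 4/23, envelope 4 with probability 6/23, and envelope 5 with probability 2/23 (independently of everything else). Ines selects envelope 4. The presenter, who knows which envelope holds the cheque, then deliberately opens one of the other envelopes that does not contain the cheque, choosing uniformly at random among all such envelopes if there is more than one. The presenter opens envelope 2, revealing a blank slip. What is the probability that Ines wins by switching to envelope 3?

Apply Bayes' rule, conditioning on where the cheque actually is.
If it is in envelope 1 (prior 6/23): the presenter has 3 equally likely choices, so probability 1/3; weight (6/23)·(1/3) = 2/23.
If it is in envelope 2 (prior 5/23): the presenter opened envelope 2, so this case is ruled out; weight (5/23)·0 = 0.
If it is in envelope 3 (prior 4/23): the presenter has 3 equally likely choices, so probability 1/3; weight (4/23)·(1/3) = 4/69.
If it is in envelope 4 (prior 6/23): the presenter has 4 equally likely choices, so probability 1/4; weight (6/23)·(1/4) = 3/46.
If it is in envelope 5 (prior 2/23): the presenter has 3 equally likely choices, so probability 1/3; weight (2/23)·(1/3) = 2/69.
The weights sum to 11/46.
So P(the cheque in envelope 3 | the presenter opened envelope 2) = (4/69) / (11/46) = 8/33.

8/33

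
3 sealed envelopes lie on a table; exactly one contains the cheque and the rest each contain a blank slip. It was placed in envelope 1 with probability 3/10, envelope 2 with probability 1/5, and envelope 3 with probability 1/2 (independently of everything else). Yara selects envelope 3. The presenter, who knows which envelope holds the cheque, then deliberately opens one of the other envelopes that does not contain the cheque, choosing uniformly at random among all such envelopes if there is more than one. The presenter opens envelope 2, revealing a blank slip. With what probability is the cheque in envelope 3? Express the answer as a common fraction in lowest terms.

Consider each possible location of the cheque in turn.
If it is in envelope 1 (prior 3/10): the presenter has no choice, probability 1; weight (3/10)·1 = 3/10.
If it is in envelope 2 (prior 1/5): the presenter opened envelope 2, so this case is ruled out; weight (1/5)·0 = 0.
If it is in envelope 3 (prior 1/2): the presenter has 2 equally likely choices, so probability 1/2; weight (1/2)·(1/2) = 1/4.
The weights sum to 11/20.
So P(the cheque in envelope 3 | the presenter opened envelope 2) = (1/4) / (11/20) = 5/11.

5/11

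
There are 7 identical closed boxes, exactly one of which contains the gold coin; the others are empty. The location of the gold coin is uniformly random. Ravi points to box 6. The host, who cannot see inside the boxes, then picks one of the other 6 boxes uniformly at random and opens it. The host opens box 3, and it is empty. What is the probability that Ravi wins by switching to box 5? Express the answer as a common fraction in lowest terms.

1/6

Because the host chose which box to open without knowing where the gold coin is, the choice is independent of the prize location. Learning that box 3 does not hold the gold coin simply rules out that one location and leaves the remaining 6 boxes still equally likely by symmetry.
So P(the gold coin in box 5) = 1/6.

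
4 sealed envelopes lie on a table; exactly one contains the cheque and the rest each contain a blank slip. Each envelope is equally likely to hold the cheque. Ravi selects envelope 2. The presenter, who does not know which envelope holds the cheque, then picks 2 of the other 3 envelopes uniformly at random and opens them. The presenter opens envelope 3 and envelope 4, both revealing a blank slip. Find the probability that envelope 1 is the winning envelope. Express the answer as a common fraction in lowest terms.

Because the presenter chose which envelopes to open without knowing where the cheque is, the choice is independent of the prize location. Learning that none of the 2 opened envelopes holds the cheque simply rules out those 2 locations and leaves the remaining 2 envelopes still equally likely by symmetry.
So P(the cheque in envelope 1) = 1/2.

1/2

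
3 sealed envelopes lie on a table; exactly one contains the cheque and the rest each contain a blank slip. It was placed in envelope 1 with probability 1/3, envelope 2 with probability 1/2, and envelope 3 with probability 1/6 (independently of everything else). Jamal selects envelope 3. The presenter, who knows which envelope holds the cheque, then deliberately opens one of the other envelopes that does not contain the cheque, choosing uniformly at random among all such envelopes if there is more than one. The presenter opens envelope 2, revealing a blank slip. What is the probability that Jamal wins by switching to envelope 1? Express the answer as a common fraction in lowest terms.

4/5

Apply Bayes' rule, conditioning on where the cheque actually is.
If it is in envelope 1 (prior 1/3): the presenter has no choice, probability 1; weight (1/3)·1 = 1/3.
If it is in envelope 2 (prior 1/2): the presenter opened envelope 2, so this case is ruled out; weight (1/2)·0 = 0.
If it is in envelope 3 (prior 1/6): the presenter has 2 equally likely choices, so probability 1/2; weight (1/6)·(1/2) = 1/12.
The weights sum to 5/12.
So P(the cheque in envelope 1 | the presenter opened envelope 2) = (1/3) / (5/12) = 4/5.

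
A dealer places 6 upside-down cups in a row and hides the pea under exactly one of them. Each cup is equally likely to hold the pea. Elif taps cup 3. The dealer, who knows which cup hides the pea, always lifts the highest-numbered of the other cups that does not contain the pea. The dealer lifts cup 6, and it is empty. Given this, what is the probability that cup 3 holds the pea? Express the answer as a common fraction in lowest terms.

Consider each possible location of the pea in turn.
If it is under any of cups 1, 2, 3, 4, and 5 (prior 1/6 each): cup 6 is the highest-numbered option available, probability 1; weight (1/6)·1 = 1/6 each.
If it is under cup 6 (prior 1/6): the dealer opened cup 6, so this case is ruled out; weight (1/6)·0 = 0.
The weights sum to 5/6.
So P(the pea under cup 3 | the dealer opened cup 6) = (1/6) / (5/6) = 1/5.

1/5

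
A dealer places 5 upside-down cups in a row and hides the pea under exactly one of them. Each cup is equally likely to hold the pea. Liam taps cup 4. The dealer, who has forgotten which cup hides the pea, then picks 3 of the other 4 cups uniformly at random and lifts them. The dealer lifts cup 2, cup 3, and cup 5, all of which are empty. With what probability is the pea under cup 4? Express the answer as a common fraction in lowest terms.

1/2

Apply Bayes' rule, conditioning on where the pea actually is.
If it is under either of cups 1 and 4 (prior 1/5 each): the dealer picks exactly this set with probability 1/4 regardless, and none is the prize; weight (1/5)·(1/4) = 1/20 each.
If it is under any of cups 2, 3, and 5 (prior 1/5 each): that cup was opened and seen not to hold the prize — ruled out; weight (1/5)·0 = 0 each.
The weights sum to 1/10.
So P(the pea under cup 4 | the dealer opened cup 2, cup 3, and cup 5) = (1/20) / (1/10) = 1/2.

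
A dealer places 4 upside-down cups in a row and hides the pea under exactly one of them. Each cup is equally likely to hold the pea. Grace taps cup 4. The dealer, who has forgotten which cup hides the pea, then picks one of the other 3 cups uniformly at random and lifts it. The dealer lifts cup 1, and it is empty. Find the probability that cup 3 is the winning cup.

Because the dealer chose which cup to lift without knowing where the pea is, the choice is independent of the prize location. Learning that cup 1 does not hold the pea simply rules out that one location and leaves the remaining 3 cups still equally likely by symmetry.
So P(the pea under cup 3) = 1/3.

1/3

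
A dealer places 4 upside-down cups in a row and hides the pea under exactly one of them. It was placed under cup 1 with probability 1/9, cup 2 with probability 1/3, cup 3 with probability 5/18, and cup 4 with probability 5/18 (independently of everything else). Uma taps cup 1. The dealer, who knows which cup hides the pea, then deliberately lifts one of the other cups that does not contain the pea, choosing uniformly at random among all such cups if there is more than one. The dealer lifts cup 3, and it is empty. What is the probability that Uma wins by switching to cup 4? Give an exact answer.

15/37

Apply Bayes' rule, conditioning on where the pea actually is.
If it is under cup 1 (prior 1/9): the dealer has 3 equally likely choices, so probability 1/3; weight (1/9)·(1/3) = 1/27.
If it is under cup 2 (prior 1/3): the dealer has 2 equally likely choices, so probability 1/2; weight (1/3)·(1/2) = 1/6.
If it is under cup 3 (prior 5/18): the dealer opened cup 3, so this case is ruled out; weight (5/18)·0 = 0.
If it is under cup 4 (prior 5/18): the dealer has 2 equally likely choices, so probability 1/2; weight (5/18)·(1/2) = 5/36.
The weights sum to 37/108.
So P(the pea under cup 4 | the dealer opened cup 3) = (5/36) / (37/108) = 15/37.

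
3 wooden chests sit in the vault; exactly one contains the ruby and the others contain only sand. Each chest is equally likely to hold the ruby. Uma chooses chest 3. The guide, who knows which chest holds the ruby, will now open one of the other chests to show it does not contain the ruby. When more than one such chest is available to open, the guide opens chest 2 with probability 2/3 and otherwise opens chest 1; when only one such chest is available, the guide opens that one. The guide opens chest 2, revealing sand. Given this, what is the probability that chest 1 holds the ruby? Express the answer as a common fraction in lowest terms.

Condition on the true location of the ruby.
If it is in chest 1 (prior 1/3): only chest 2 is available, probability 1; weight (1/3)·1 = 1/3.
If it is in chest 2 (prior 1/3): the guide opened chest 2, so this case is ruled out; weight (1/3)·0 = 0.
If it is in chest 3 (prior 1/3): chest 2 is available, opened with probability 2/3; weight (1/3)·(2/3) = 2/9.
The weights sum to 5/9.
So P(the ruby in chest 1 | the guide opened chest 2) = (1/3) / (5/9) = 3/5.

3/5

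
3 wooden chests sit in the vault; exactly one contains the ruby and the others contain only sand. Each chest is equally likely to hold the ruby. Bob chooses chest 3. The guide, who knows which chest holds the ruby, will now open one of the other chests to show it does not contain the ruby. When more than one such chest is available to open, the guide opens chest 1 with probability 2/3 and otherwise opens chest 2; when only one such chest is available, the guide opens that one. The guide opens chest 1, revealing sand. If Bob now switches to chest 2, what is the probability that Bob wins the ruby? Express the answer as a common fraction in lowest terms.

Consider each possible location of the ruby in turn.
If it is in chest 1 (prior 1/3): the guide opened chest 1, so this case is ruled out; weight (1/3)·0 = 0.
If it is in chest 2 (prior 1/3): only chest 1 is available, probability 1; weight (1/3)·1 = 1/3.
If it is in chest 3 (prior 1/3): chest 1 is available, opened with probability 2/3; weight (1/3)·(2/3) = 2/9.
The weights sum to 5/9.
So P(the ruby in chest 2 | the guide opened chest 1) = (1/3) / (5/9) = 3/5.

3/5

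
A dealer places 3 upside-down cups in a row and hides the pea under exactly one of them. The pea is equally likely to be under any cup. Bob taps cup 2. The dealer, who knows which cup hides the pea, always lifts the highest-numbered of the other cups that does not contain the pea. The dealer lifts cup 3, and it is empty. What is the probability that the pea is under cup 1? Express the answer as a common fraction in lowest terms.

1/2

Consider each possible location of the pea in turn.
If it is under either of cups 1 and 2 (prior 1/3 each): cup 3 is the highest-numbered option available, probability 1; weight (1/3)·1 = 1/3 each.
If it is under cup 3 (prior 1/3): the dealer opened cup 3, so this case is ruled out; weight (1/3)·0 = 0.
The weights sum to 2/3.
So P(the pea under cup 1 | the dealer opened cup 3) = (1/3) / (2/3) = 1/2.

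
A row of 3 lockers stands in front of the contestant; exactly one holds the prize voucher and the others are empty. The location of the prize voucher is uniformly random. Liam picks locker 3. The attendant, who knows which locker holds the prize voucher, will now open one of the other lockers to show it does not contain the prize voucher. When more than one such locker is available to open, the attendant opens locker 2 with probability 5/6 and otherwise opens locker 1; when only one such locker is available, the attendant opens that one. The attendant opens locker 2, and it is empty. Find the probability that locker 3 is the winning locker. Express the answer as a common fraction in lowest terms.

Consider each possible location of the prize voucher in turn.
If it is in locker 1 (prior 1/3): only locker 2 is available, probability 1; weight (1/3)·1 = 1/3.
If it is in locker 2 (prior 1/3): the attendant opened locker 2, so this case is ruled out; weight (1/3)·0 = 0.
If it is in locker 3 (prior 1/3): locker 2 is available, opened with probability 5/6; weight (1/3)·(5/6) = 5/18.
The weights sum to 11/18.
So P(the prize voucher in locker 3 | the attendant opened locker 2) = (5/18) / (11/18) = 5/11.

5/11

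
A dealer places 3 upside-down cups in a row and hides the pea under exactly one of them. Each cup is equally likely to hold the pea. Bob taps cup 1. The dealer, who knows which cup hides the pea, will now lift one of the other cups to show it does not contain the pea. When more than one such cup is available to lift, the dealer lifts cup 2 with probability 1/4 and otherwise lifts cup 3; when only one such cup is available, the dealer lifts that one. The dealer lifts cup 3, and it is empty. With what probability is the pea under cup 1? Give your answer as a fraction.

Consider each possible location of the pea in turn.
If it is under cup 1 (prior 1/3): cup 2 is available but not opened, probability 3/4; weight (1/3)·(3/4) = 1/4.
If it is under cup 2 (prior 1/3): only cup 3 is available, probability 1; weight (1/3)·1 = 1/3.
If it is under cup 3 (prior 1/3): the dealer opened cup 3, so this case is ruled out; weight (1/3)·0 = 0.
The weights sum to 7/12.
So P(the pea under cup 1 | the dealer opened cup 3) = (1/4) / (7/12) = 3/7.

3/7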